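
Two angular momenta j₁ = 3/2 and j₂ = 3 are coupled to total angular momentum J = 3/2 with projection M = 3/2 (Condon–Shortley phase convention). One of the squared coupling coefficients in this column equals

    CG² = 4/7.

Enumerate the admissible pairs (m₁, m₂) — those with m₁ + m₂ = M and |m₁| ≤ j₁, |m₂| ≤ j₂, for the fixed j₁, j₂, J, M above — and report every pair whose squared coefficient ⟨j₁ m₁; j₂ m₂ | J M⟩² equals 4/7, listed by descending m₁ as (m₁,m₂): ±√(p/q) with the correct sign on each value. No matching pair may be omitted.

Admissible pairs with m₁+m₂ = M = 3/2: (-3/2,3), (-1/2,2), (1/2,1), (3/2,0)
  (m₁,m₂)=(3/2,0): CG² = 1/35, CG = +√(1/35)
  (m₁,m₂)=(1/2,1): CG² = 4/35, CG = −√(4/35)
  (m₁,m₂)=(-1/2,2): CG² = 2/7, CG = +√(2/7)
  (m₁,m₂)=(-3/2,3): CG² = 4/7, CG = −√(4/7)   ← matches the target
Pairs with CG² = 4/7: (-3/2,3): −√(4/7)

(-3/2,3): −√(4/7)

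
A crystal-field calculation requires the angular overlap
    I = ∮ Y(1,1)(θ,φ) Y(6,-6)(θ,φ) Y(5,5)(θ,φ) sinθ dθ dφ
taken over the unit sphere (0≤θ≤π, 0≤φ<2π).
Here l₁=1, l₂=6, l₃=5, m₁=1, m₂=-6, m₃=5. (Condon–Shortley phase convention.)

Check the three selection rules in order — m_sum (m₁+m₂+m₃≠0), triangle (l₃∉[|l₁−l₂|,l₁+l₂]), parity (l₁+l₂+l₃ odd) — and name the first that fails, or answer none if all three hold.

azimuthal sum: 1 − 6 + 5 = 0  ✓
5 ≤ 5 ≤ 7 (triangle on l)  ✓
L = 1 + 6 + 5 = 12 (even)  ✓

none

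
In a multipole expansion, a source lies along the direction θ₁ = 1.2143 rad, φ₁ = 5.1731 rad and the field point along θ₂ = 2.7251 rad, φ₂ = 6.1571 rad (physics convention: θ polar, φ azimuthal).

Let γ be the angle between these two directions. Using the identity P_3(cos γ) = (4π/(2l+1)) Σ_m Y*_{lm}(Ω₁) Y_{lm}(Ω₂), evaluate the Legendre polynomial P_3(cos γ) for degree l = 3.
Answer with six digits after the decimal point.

0.160604

Summing Y*_{l m}(θ₁,φ₁)·Y_{l m}(θ₂,φ₂) over m ∈ [−3, 3]; prefactor 4π/(2·3+1) = 1.795196:
  m=-3: Y*=(-0.337277, 0.064398)  Y=(0.025672, 0.010202)  product (-0.009316, -0.001788)
  m=-2: Y*=(-0.189404, -0.249472)  Y=(-0.148127, -0.038166)  product (0.018534, 0.044182)
  m=-1: Y*=(-0.052650, 0.106077)  Y=(0.412684, 0.052311)  product (-0.027277, 0.041022)
  m=+0: Y*=(-0.311397, -0.000000)  Y=(-0.403276, 0.000000)  product (0.125579, 0.000000)
  m=+1: Y*=(0.052650, 0.106077)  Y=(-0.412684, 0.052311)  product (-0.027277, -0.041022)
  m=+2: Y*=(-0.189404, 0.249472)  Y=(-0.148127, 0.038166)  product (0.018534, -0.044182)
  m=+3: Y*=(0.337277, 0.064398)  Y=(-0.025672, 0.010202)  product (-0.009316, 0.001788)
Total Σ_m = (0.089463, 0.000000). Multiply by 1.795196: (0.160604, 0.000000). P_3(cos γ) = 0.160604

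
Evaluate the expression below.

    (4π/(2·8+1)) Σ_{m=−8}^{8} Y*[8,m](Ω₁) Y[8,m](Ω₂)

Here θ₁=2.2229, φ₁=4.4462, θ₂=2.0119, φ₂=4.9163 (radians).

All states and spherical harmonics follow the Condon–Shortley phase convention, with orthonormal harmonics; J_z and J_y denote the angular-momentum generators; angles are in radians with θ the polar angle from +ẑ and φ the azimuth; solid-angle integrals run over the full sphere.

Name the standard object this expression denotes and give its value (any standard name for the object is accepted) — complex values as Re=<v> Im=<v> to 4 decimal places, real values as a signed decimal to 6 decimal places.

Legendre polynomial (addition theorem), -0.409690

This sum is the spherical-harmonic addition theorem: it equals the Legendre polynomial P_l(cos γ) of the angle γ between the two directions.
Summing Y*_{l m}(θ₁,φ₁)·Y_{l m}(θ₂,φ₂) over m ∈ [−8, 8]; prefactor 4π/(2·8+1) = 0.739198:
  term(m=-8) = -0.015405+0.010980i   from Y*(Ω₁)=-0.043514-0.069604i, Y(Ω₂)=-0.013932-0.230039i
  term(m=-7) = -0.107902+0.016209i   from Y*(Ω₁)=-0.240051+0.072295i, Y(Ω₂)=+0.430760+0.062206i
  term(m=-6) = -0.145408-0.048347i   from Y*(Ω₁)=+0.011306+0.429175i, Y(Ω₂)=-0.121492+0.335608i
  term(m=-5) = +0.015503+0.015680i   from Y*(Ω₁)=+0.383778+0.093857i, Y(Ω₂)=+0.047543+0.029230i
  term(m=-4) = +0.003537+0.011057i   from Y*(Ω₁)=+0.015748-0.028417i, Y(Ω₂)=-0.244901+0.260182i
  term(m=-3) = +0.006686-0.041303i   from Y*(Ω₁)=+0.245128+0.238756i, Y(Ω₂)=-0.070220-0.100100i
  term(m=-2) = -0.039354+0.053908i   from Y*(Ω₁)=+0.192945-0.113667i, Y(Ω₂)=-0.273603+0.118209i
  term(m=-1) = +0.041543-0.021108i   from Y*(Ω₁)=+0.065901+0.241698i, Y(Ω₂)=-0.037666-0.182151i
  term(m=+0) = -0.072636+0.000000i   from Y*(Ω₁)=+0.265891-0.000000i, Y(Ω₂)=-0.273180+0.000000i
  term(m=+1) = +0.041543+0.021108i   from Y*(Ω₁)=-0.065901+0.241698i, Y(Ω₂)=+0.037666-0.182151i
  term(m=+2) = -0.039354-0.053908i   from Y*(Ω₁)=+0.192945+0.113667i, Y(Ω₂)=-0.273603-0.118209i
  term(m=+3) = +0.006686+0.041303i   from Y*(Ω₁)=-0.245128+0.238756i, Y(Ω₂)=+0.070220-0.100100i
  term(m=+4) = +0.003537-0.011057i   from Y*(Ω₁)=+0.015748+0.028417i, Y(Ω₂)=-0.244901-0.260182i
  term(m=+5) = +0.015503-0.015680i   from Y*(Ω₁)=-0.383778+0.093857i, Y(Ω₂)=-0.047543+0.029230i
  term(m=+6) = -0.145408+0.048347i   from Y*(Ω₁)=+0.011306-0.429175i, Y(Ω₂)=-0.121492-0.335608i
  term(m=+7) = -0.107902-0.016209i   from Y*(Ω₁)=+0.240051+0.072295i, Y(Ω₂)=-0.430760+0.062206i
  term(m=+8) = -0.015405-0.010980i   from Y*(Ω₁)=-0.043514+0.069604i, Y(Ω₂)=-0.013932+0.230039i
Accumulated sum -0.554235+0.000000i; after 4π/(2l+1) scaling, -0.409690+0.000000i ⇒ P_8 = -0.409690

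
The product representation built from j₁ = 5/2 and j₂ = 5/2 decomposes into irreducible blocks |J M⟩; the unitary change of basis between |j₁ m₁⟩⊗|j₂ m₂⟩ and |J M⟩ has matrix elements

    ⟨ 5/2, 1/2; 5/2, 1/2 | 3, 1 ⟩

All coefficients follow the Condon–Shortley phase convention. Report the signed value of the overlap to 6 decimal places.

√[7·2!3!3!/9! · 3!2!3!2!4!2!] = √(48/5)
  +(−1)^0/∏(0,2,2,3,1,0)! = 1/24  (running 1/24)
  +(−1)^1/∏(1,1,1,2,2,1)! = -1/4  (running -5/24)
  +(−1)^2/∏(2,0,0,1,3,2)! = 1/24  (running -1/6)
⟨..|..⟩ = √(48/5)·(-1/6) = -0.516398

−√(4/15) = -0.516398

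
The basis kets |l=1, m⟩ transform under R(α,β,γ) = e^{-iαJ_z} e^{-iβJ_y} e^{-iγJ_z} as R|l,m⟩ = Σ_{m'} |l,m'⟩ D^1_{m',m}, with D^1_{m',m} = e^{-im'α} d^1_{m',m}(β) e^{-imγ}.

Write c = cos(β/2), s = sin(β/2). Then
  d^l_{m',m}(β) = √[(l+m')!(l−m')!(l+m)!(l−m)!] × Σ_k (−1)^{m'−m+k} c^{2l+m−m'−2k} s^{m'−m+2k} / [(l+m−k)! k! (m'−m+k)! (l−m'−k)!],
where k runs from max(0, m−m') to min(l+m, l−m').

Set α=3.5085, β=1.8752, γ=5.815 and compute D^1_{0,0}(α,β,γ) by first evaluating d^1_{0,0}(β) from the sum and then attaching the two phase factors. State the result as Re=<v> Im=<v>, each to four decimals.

Split into d^1_{0,0}(β=1.8752) × two z-phases.
Half-angle: c=0.591724, s=0.806140. N=√(1·1·1·1)=1.000000
The bounds max(0,m−m')=0 and min(l+m,l−m')=1 give 2 terms
  k=0: (−1)^0·1.0000/(1)·0.5917^2·0.8061^0 = +0.350138
  k=1: (−1)^1·1.0000/(1)·0.5917^0·0.8061^2 = -0.649862
d^1_{0,0}(1.8752) = +0.350138 -0.649862 = -0.299724
Phases: e^{-i·(0)·3.5085}=+1.000000+0.000000i, e^{-i·(0)·5.8150}=+1.000000+0.000000i ⇒ D=-0.299724+0.000000i

Re=-0.2997 Im=0.0000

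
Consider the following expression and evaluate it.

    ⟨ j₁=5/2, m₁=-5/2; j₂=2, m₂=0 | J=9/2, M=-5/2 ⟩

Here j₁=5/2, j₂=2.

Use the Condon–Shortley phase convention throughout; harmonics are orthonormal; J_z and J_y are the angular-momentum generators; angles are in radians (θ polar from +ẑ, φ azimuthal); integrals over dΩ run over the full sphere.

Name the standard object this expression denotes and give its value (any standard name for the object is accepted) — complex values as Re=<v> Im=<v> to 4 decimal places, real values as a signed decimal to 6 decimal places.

This is a Clebsch–Gordan (vector-coupling) coefficient.
j₁+j₂−J=0  J+j₁−j₂=5  J−j₁+j₂=4  j₁+j₂+J+1=10
(j₁±m₁, j₂±m₂, J±M) = (0,5,2,2,2,7)
P² = 38400
sum k=0..0:
  [0] +1/480 = 1/480
S = 1/480
C² = P²·S² = 1/6 ; C = +0.408248

Clebsch–Gordan coefficient, +√(1/6) ≈ +0.408248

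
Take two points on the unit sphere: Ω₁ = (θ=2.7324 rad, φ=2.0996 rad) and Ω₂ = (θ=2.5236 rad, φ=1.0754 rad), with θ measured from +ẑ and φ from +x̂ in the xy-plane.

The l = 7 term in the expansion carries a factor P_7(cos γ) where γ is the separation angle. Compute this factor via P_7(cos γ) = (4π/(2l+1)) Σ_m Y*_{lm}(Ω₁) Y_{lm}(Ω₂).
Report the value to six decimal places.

-0.410888

Addition theorem: P_7(cos γ) = (4π/15) Σ_m Y*_{lm}(Ω₁) Y_{lm}(Ω₂), m = −7…7:
  term(m=-7) = 0.00001 + 0.00001j   from Y*(Ω₁)=-0.00042 + 0.00067j, Y(Ω₂)=0.00351 - 0.01038j
  term(m=-6) = 0.00039 - 0.00005j   from Y*(Ω₁)=-0.00681 - 0.00021j, Y(Ω₂)=-0.05687 + 0.00972j
  term(m=-5) = 0.00264 - 0.00611j   from Y*(Ω₁)=-0.01736 - 0.03196j, Y(Ω₂)=0.11283 + 0.14401j
  term(m=-4) = -0.02939 - 0.04156j   from Y*(Ω₁)=0.06940 - 0.11462j, Y(Ω₂)=0.15171 - 0.34829j
  term(m=-3) = -0.16236 + 0.01122j   from Y*(Ω₁)=0.33970 + 0.00530j, Y(Ω₂)=-0.47731 + 0.04048j
  term(m=-2) = -0.05337 + 0.10312j   from Y*(Ω₁)=0.26465 + 0.46960j, Y(Ω₂)=0.11805 + 0.18018j
  term(m=-1) = -0.05380 - 0.08842j   from Y*(Ω₁)=-0.17641 + 0.30191j, Y(Ω₂)=-0.14072 + 0.26042j
  term(m=+0) = 0.10131 + 0.00000j   from Y*(Ω₁)=0.31383 + 0.00000j, Y(Ω₂)=0.32281 + 0.00000j
  term(m=+1) = -0.05380 + 0.08842j   from Y*(Ω₁)=0.17641 + 0.30191j, Y(Ω₂)=0.14072 + 0.26042j
  term(m=+2) = -0.05337 - 0.10312j   from Y*(Ω₁)=0.26465 - 0.46960j, Y(Ω₂)=0.11805 - 0.18018j
  term(m=+3) = -0.16236 - 0.01122j   from Y*(Ω₁)=-0.33970 + 0.00530j, Y(Ω₂)=0.47731 + 0.04048j
  term(m=+4) = -0.02939 + 0.04156j   from Y*(Ω₁)=0.06940 + 0.11462j, Y(Ω₂)=0.15171 + 0.34829j
  term(m=+5) = 0.00264 + 0.00611j   from Y*(Ω₁)=0.01736 - 0.03196j, Y(Ω₂)=-0.11283 + 0.14401j
  term(m=+6) = 0.00039 + 0.00005j   from Y*(Ω₁)=-0.00681 + 0.00021j, Y(Ω₂)=-0.05687 - 0.00972j
  term(m=+7) = 0.00001 - 0.00001j   from Y*(Ω₁)=0.00042 + 0.00067j, Y(Ω₂)=-0.00351 - 0.01038j
Σ over m = -0.49046 - 0.00000j; ×(4π/15) → -0.41089 - 0.00000j. Real part: -0.410888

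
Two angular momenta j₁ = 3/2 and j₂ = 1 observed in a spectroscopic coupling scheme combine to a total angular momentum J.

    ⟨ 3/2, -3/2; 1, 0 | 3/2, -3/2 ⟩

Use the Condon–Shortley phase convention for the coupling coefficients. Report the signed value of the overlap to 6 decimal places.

j₁+j₂−J=1  J+j₁−j₂=2  J−j₁+j₂=1  j₁+j₂+J+1=5
(j₁±m₁, j₂±m₂, J±M) = (0,3,1,1,0,3)
P² = 12/5
sum k=1..1:
  [1] −1/2 = -1/2
S = -1/2
C² = P²·S² = 3/5 ; C = -0.774597

−√(3/5) ≈ -0.774597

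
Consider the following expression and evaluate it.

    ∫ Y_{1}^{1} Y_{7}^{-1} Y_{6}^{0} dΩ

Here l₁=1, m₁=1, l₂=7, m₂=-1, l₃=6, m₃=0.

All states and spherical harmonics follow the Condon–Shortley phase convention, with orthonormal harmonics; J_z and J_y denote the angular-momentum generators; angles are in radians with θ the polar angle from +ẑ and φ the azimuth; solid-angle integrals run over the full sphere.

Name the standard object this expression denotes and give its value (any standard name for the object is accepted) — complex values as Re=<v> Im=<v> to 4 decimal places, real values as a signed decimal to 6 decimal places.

Gaunt coefficient, -0.185147

This is a Gaunt coefficient — the integral of a triple product of spherical harmonics over the sphere.
m-sum 0 ✓  L=14 even ✓  6≤6≤8 ✓
Π(2lᵢ+1) = 3×15×13 = 585
triangle coeff Δ(1,7,6) = 1/1365
Σ_t [1,1]: t=1:−1/518400 = -1/518400
(3j)²=7/195 [(1 7 6; 0 0 0)], sign=-1
Σ_t [0,0]: t=0:+1/1036800 = 1/1036800
(3j)²=4/195 [(1 7 6; 1 -1 0)], sign=+1
⇒ 4πI² = 28/65
I = (-1)√(28/65/(4π)) = -0.18514731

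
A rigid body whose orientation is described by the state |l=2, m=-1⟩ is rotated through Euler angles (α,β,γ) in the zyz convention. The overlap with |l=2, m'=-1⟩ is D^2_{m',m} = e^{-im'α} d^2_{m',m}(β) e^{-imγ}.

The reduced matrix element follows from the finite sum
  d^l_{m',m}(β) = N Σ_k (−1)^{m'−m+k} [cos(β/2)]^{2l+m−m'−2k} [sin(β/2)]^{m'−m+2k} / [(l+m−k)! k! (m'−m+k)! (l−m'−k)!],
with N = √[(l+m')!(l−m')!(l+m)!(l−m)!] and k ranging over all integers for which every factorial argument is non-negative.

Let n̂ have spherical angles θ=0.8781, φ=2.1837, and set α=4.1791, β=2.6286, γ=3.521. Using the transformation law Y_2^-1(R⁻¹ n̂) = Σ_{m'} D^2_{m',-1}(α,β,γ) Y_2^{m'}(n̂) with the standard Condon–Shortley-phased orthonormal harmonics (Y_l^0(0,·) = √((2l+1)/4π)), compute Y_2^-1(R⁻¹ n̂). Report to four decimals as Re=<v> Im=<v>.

Re=-0.1619 Im=0.3507

Need the full column D^2_{m',-1} for m'=−2..2 at α=4.1791, β=2.6286, γ=3.5210.
cos(β/2)=0.253693, sin(β/2)=0.967285
d^2_{-2,-1}: single k=1 term ⇒ +0.031587;  D = +0.024418-0.020037i
d^2_{-1,-1}: k∈[0..1] ⇒ +0.004142 -0.180654 = -0.176512;  D = -0.027055-0.174426i
d^2_{0,-1}: k∈[0..1] ⇒ -0.038686 +0.562403 = +0.523716;  D = -0.486472-0.193969i
d^2_{1,-1}: k∈[0..1] ⇒ +0.180654 -0.875422 = -0.694768;  D = -0.549670+0.424930i
d^2_{2,-1}: single k=0 term ⇒ -0.459200;  D = -0.057165-0.455628i
Y_2^{m'}(θ=0.8781,φ=2.1837) and Σ D·Y over m':
  (+0.0244-0.0200i)·(-0.0774+0.2153i)  (-0.0271-0.1744i)·(-0.2184-0.3105i)  (-0.4865-0.1940i)·(+0.0705+0.0000i)  (-0.5497+0.4249i)·(+0.2184-0.3105i)  (-0.0572-0.4556i)·(-0.0774-0.2153i)
Y_2^-1(R⁻¹ n̂) = -0.161864+0.350684i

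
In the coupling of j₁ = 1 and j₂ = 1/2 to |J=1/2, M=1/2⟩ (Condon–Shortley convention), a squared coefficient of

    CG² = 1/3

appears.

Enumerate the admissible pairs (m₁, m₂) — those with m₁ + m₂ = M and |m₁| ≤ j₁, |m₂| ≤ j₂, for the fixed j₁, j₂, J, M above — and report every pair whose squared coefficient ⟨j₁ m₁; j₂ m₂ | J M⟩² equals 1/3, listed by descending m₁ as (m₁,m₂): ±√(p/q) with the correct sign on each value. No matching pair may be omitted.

Admissible pairs with m₁+m₂ = M = 1/2: (0,1/2), (1,-1/2)
  (m₁,m₂)=(1,-1/2): CG² = 2/3, CG = +√(2/3)
  (m₁,m₂)=(0,1/2): CG² = 1/3, CG = −√(1/3)   ← matches the target
Pairs with CG² = 1/3: (0,1/2): −√(1/3)

(0,1/2): −√(1/3)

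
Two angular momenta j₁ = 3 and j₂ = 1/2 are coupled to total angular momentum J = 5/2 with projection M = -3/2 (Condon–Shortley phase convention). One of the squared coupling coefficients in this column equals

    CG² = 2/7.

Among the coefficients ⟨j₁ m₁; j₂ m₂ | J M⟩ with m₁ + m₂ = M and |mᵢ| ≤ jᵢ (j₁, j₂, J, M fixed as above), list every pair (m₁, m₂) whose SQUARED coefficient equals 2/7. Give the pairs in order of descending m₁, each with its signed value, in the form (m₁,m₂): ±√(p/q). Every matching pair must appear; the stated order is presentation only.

(-1,-1/2): +√(2/7)

Admissible pairs with m₁+m₂ = M = -3/2: (-2,1/2), (-1,-1/2)
  (m₁,m₂)=(-1,-1/2): CG² = 2/7, CG = +√(2/7)   ← matches the target
  (m₁,m₂)=(-2,1/2): CG² = 5/7, CG = −√(5/7)
Pairs with CG² = 2/7: (-1,-1/2): +√(2/7)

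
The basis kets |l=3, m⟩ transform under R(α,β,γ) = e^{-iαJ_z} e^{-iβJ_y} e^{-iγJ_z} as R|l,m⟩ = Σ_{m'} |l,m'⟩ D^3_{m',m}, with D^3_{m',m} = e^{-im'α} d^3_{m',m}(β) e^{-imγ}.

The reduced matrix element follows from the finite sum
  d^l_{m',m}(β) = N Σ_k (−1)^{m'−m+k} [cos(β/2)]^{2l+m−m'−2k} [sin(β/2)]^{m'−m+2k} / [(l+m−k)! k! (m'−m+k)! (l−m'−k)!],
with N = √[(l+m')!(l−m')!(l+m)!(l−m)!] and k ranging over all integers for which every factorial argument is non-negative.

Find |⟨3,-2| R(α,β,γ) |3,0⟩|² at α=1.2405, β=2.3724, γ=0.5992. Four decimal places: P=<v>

P=0.2265

Split into d^3_{-2,0}(β=2.3724) × two z-phases.
With c≡cos(β/2)=0.375185 and s≡sin(β/2)=0.926950, N=[1·120·6·6]^{1/2}=65.726707
k: max(0,(0)−(-2))=2 … min(3+(0),3−(-2))=3
  k=2: (−1)^0·65.7267/(12)·0.3752^4·0.9269^2 = +0.093251
  k=3: (−1)^1·65.7267/(12)·0.3752^2·0.9269^4 = -0.569215
d^3_{-2,0}(2.3724) = +0.093251 -0.569215 = -0.475964
|D^3_{-2,0}|² = |d^3_{-2,0}(β)|² = (-0.475964)² = 0.226542 (the z-rotation phases have unit modulus)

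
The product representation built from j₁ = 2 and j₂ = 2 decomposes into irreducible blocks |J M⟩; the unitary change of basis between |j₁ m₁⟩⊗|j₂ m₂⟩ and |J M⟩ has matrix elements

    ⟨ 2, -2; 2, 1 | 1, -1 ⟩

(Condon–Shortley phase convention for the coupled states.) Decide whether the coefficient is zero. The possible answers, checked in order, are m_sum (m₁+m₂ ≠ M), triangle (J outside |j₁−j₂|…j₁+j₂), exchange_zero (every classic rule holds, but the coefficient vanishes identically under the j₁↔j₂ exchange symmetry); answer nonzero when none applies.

m-sum: m₁+m₂ = -2+1 = -1, M = -1  ✓
triangle: |j₁−j₂| = 0 ≤ J = 1 ≤ j₁+j₂ = 4  ✓
exchange: j₁≠j₂ or m₁≠m₂ — the exchange symmetry imposes no constraint here
value check: CG = −√(1/5) = -0.447214 ≠ 0

nonzero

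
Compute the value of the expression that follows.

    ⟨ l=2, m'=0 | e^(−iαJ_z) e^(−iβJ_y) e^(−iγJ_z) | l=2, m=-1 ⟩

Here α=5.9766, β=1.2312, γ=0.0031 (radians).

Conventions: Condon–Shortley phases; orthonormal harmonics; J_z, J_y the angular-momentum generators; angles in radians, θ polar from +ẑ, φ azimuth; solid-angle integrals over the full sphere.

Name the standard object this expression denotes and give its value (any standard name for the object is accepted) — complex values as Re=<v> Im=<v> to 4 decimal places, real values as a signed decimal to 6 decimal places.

Wigner D-matrix element, Re=-0.3847 Im=-0.0012

This is a Wigner D-matrix element — the rotation-matrix element ⟨l m'| R(α,β,γ) |l m⟩ in the angular-momentum basis.
Split into d^2_{0,-1}(β=1.2312) × two z-phases.
c=cos(1.231200/2)=0.816427, s=sin(1.231200/2)=0.577448; N=√[2·2·1·6]=4.898979
Admissible k: 0..1 (factorial args all ≥0)
  k=0: (−1)^1·4.8990/(2)·0.8164^3·0.5774^1 = -0.769735
  k=1: (−1)^2·4.8990/(2)·0.8164^1·0.5774^3 = +0.385064
d^2_{0,-1}(1.2312) = -0.769735 +0.385064 = -0.384671
Phases: e^{-i·(0)·5.9766}=+1.000000+0.000000i, e^{-i·(-1)·0.0031}=+0.999995+0.003100i ⇒ D=-0.384669-0.001192i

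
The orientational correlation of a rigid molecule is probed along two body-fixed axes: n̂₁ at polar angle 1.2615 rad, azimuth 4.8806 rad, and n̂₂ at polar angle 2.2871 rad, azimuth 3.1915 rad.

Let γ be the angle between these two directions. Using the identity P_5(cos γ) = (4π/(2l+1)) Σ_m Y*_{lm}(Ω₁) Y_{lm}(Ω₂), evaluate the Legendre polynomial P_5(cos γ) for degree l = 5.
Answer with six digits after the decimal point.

Expand P_5 via completeness: Σ_{m} conj(Y_{5,m}) at Ω₁ times Y_{5,m} at Ω₂ —
  [-5]  conj(Y_{5,-5})(Ω₁) = 0.27129 - 0.24266j ; Y_{5,-5}(Ω₂) = -0.10978 + 0.02798j ; Δ = -0.02299 + 0.03423j
  [-4]  conj(Y_{5,-4})(Ω₁) = 0.28764 + 0.22922j ; Y_{5,-4}(Ω₂) = -0.30568 + 0.06185j ; Δ = -0.10210 - 0.05228j
  [-3]  conj(Y_{5,-3})(Ω₁) = 0.02402 - 0.04348j ; Y_{5,-3}(Ω₂) = -0.42272 + 0.06377j ; Δ = -0.00738 + 0.01991j
  [-2]  conj(Y_{5,-2})(Ω₁) = 0.31902 + 0.11157j ; Y_{5,-2}(Ω₂) = -0.18479 + 0.01851j ; Δ = -0.06102 - 0.01471j
  [-1]  conj(Y_{5,-1})(Ω₁) = -0.00597 + 0.03515j ; Y_{5,-1}(Ω₂) = 0.27324 - 0.01365j ; Δ = -0.00115 + 0.00969j
  [+0]  conj(Y_{5,0})(Ω₁) = 0.32235 + 0.00000j ; Y_{5,0}(Ω₂) = 0.26639 + 0.00000j ; Δ = 0.08587 + 0.00000j
  [+1]  conj(Y_{5,1})(Ω₁) = 0.00597 + 0.03515j ; Y_{5,1}(Ω₂) = -0.27324 - 0.01365j ; Δ = -0.00115 - 0.00969j
  [+2]  conj(Y_{5,2})(Ω₁) = 0.31902 - 0.11157j ; Y_{5,2}(Ω₂) = -0.18479 - 0.01851j ; Δ = -0.06102 + 0.01471j
  [+3]  conj(Y_{5,3})(Ω₁) = -0.02402 - 0.04348j ; Y_{5,3}(Ω₂) = 0.42272 + 0.06377j ; Δ = -0.00738 - 0.01991j
  [+4]  conj(Y_{5,4})(Ω₁) = 0.28764 - 0.22922j ; Y_{5,4}(Ω₂) = -0.30568 - 0.06185j ; Δ = -0.10210 + 0.05228j
  [+5]  conj(Y_{5,5})(Ω₁) = -0.27129 - 0.24266j ; Y_{5,5}(Ω₂) = 0.10978 + 0.02798j ; Δ = -0.02299 - 0.03423j
Accumulated sum -0.30342 + 0.00000j; after 4π/(2l+1) scaling, -0.34663 + 0.00000j ⇒ P_5 = -0.346626

-0.346626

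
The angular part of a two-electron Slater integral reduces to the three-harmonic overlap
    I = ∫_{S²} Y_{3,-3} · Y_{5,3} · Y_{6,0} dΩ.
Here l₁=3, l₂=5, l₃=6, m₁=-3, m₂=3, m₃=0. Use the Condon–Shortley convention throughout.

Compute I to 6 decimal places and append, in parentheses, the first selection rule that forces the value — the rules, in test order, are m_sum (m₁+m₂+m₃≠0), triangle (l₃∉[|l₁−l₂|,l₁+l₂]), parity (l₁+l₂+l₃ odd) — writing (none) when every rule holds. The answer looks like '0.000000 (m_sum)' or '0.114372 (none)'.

Rules hold: Σm=0, L=14 even, 2≤6≤8.
N = 7·11·13 = 1001
Δ = 2!·4!·8!/15! = 1/675675
Racah Σ t=0..2: t=0:+1/8640 t=1:−1/2304 t=2:+1/8640 = -7/34560
⇒ 3j(3 5 6; 0 0 0)² = 7/429, sgn -1
Racah Σ t=2..2: t=2:+1/69120 = 1/69120
⇒ 3j(3 5 6; -3 3 0)² = 4/429, sgn +1
4πI² = N·(3j₀)²·(3jₘ)² = 196/1287
I = -1·√(0.152292/4π) = -0.11008644
No selection rule forces the value: the integral is nonzero (none).

-0.110086 (none)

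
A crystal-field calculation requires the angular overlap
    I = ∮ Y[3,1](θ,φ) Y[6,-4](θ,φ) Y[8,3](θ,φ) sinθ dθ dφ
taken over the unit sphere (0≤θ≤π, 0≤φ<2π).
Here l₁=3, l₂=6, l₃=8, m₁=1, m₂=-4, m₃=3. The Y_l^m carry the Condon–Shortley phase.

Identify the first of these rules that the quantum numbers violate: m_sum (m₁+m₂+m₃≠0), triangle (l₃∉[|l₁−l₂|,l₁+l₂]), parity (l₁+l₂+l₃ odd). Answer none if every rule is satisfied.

parity

azimuthal sum: 1 − 4 + 3 = 0  ✓
3 ≤ 8 ≤ 9 (triangle on l)  ✓
L = 3 + 6 + 8 = 17 (odd)  ✗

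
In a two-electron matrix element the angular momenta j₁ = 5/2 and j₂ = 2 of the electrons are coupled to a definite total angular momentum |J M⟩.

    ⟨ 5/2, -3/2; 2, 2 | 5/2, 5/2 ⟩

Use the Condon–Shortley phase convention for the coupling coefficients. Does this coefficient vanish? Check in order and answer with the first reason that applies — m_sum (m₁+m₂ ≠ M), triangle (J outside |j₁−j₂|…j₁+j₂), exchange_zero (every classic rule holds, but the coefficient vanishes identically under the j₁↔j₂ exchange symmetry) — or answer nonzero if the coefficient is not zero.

m-sum: m₁+m₂ = -3/2+2 = 1/2, M = 5/2  ✗ ⇒ coefficient is 0

m_sum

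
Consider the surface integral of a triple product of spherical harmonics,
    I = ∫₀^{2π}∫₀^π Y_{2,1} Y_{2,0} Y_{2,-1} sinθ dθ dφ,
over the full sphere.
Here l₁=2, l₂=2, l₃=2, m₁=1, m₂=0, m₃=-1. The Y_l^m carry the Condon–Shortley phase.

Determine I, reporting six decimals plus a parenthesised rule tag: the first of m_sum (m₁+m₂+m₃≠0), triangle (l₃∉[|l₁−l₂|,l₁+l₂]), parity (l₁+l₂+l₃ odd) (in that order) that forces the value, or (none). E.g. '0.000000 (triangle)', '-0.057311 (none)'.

m-sum 0 ✓  L=6 even ✓  0≤2≤4 ✓
Π(2lᵢ+1) = 5×5×5 = 125
triangle coeff Δ(2,2,2) = 1/630
Σ_t [0,2]: t=0:+1/8 t=1:−1/1 t=2:+1/8 = -3/4
(3j)²=2/35 [(2 2 2; 0 0 0)], sign=-1
Σ_t [0,1]: t=0:+1/4 t=1:−1/2 = -1/4
(3j)²=1/70 [(2 2 2; 1 0 -1)], sign=+1
⇒ 4πI² = 5/49
I = (-1)√(5/49/(4π)) = -0.09011188
No selection rule forces the value: the integral is nonzero (none).

-0.090112 (none)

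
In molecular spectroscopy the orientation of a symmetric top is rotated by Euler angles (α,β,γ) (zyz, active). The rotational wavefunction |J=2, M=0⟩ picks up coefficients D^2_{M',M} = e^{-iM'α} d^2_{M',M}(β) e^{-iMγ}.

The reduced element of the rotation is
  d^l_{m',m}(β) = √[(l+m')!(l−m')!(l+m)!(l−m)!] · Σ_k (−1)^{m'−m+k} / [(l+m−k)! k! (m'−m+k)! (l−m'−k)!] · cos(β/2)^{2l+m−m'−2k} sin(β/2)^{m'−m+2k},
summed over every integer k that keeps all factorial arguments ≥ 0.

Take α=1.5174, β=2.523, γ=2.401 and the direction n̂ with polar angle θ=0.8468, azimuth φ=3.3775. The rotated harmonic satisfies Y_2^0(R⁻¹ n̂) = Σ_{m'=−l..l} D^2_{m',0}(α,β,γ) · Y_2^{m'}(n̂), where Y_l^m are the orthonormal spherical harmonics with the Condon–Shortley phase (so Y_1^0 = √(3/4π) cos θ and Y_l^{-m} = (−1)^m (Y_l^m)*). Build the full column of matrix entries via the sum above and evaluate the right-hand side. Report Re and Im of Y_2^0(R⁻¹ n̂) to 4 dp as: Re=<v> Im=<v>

Re=0.1012 Im=0.0000

Need the full column D^2_{m',0} for m'=−2..2 at α=1.5174, β=2.5230, γ=2.4010.
cos(β/2)=0.304388, sin(β/2)=0.952548
d^2_{-2,0}: single k=2 term ⇒ +0.205923;  D = -0.204750+0.021949i
d^2_{-1,0}: k∈[1..2] ⇒ +0.065803 -0.644413 = -0.578610;  D = -0.030881-0.577785i
d^2_{0,0}: k∈[0..2] ⇒ +0.008584 -0.336271 +0.823280 = +0.495593;  D = +0.495593+0.000000i
d^2_{1,0}: k∈[0..1] ⇒ -0.065803 +0.644413 = +0.578610;  D = +0.030881-0.577785i
d^2_{2,0}: single k=0 term ⇒ +0.205923;  D = -0.204750-0.021949i
Y_2^{m'}(θ=0.8468,φ=3.3775) and Σ D·Y over m':
  (-0.2048+0.0219i)·(+0.1931-0.0985i)  (-0.0309-0.5778i)·(-0.3727+0.0896i)  (+0.4956+0.0000i)·(+0.0997+0.0000i)  (+0.0309-0.5778i)·(+0.3727+0.0896i)  (-0.2048-0.0219i)·(+0.1931+0.0985i)
Y_2^0(R⁻¹ n̂) = +0.101243-0.000000i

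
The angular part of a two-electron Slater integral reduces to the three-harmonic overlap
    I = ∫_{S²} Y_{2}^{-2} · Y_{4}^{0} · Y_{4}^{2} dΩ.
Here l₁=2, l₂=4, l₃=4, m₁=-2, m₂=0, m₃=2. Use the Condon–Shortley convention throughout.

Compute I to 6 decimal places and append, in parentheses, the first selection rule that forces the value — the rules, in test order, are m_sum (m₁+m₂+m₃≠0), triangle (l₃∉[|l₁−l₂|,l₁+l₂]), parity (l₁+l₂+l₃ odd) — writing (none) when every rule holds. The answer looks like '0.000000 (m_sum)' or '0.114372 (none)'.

Rules hold: Σm=0, L=10 even, 2≤4≤6.
N = 5·9·9 = 405
Δ = 2!·2!·6!/11! = 1/13860
Racah Σ t=0..2: t=0:+1/192 t=1:−1/36 t=2:+1/192 = -5/288
⇒ 3j(2 4 4; 0 0 0)² = 20/693, sgn -1
Racah Σ t=2..2: t=2:+1/192 = 1/192
⇒ 3j(2 4 4; -2 0 2)² = 3/77, sgn +1
4πI² = N·(3j₀)²·(3jₘ)² = 2700/5929
I = -1·√(0.455389/4π) = -0.19036462
No selection rule forces the value: the integral is nonzero (none).

-0.190365 (none)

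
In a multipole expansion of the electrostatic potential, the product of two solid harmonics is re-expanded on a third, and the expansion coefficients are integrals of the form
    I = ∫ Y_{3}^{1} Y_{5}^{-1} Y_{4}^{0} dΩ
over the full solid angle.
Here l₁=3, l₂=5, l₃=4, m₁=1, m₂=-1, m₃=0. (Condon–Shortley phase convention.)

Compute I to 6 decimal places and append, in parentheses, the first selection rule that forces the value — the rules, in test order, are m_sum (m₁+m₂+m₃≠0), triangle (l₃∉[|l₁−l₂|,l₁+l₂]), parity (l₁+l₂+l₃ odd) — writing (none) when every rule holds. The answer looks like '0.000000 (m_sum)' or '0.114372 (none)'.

-0.086020 (none)

Rules hold: Σm=0, L=12 even, 2≤4≤8.
N = 7·11·9 = 693
Δ = 4!·2!·6!/13! = 1/180180
Racah Σ t=1..3: t=1:−1/576 t=2:+1/144 t=3:−1/576 = 1/288
⇒ 3j(3 5 4; 0 0 0)² = 20/1001, sgn +1
Racah Σ t=0..2: t=0:+1/2304 t=1:−1/216 t=2:+1/384 = -11/6912
⇒ 3j(3 5 4; 1 -1 0)² = 11/1638, sgn -1
4πI² = N·(3j₀)²·(3jₘ)² = 110/1183
I = -1·√(0.0929839/4π) = -0.08601992
No selection rule forces the value: the integral is nonzero (none).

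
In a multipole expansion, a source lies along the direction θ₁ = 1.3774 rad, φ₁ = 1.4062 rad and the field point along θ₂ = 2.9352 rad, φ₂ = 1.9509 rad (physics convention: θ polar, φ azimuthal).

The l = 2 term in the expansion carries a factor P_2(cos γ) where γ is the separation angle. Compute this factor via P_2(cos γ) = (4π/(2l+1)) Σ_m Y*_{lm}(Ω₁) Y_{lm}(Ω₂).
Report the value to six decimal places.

Expand P_2 via completeness: Σ_{m} conj(Y_{2,m}) at Ω₁ times Y_{2,m} at Ω₂ —
  [-2]  conj(Y_{2,-2})(Ω₁) = (-0.352031, 0.120262) ; Y_{2,-2}(Ω₂) = (-0.011756, 0.011178) ; Δ = (0.002794, -0.005349)
  [-1]  conj(Y_{2,-1})(Ω₁) = (0.023875, 0.143741) ; Y_{2,-1}(Ω₂) = (0.057492, 0.143899) ; Δ = (-0.019311, 0.011700)
  [+0]  conj(Y_{2,0})(Ω₁) = (-0.280442, -0.000000) ; Y_{2,0}(Ω₂) = (0.591047, 0.000000) ; Δ = (-0.165754, -0.000000)
  [+1]  conj(Y_{2,1})(Ω₁) = (-0.023875, 0.143741) ; Y_{2,1}(Ω₂) = (-0.057492, 0.143899) ; Δ = (-0.019311, -0.011700)
  [+2]  conj(Y_{2,2})(Ω₁) = (-0.352031, -0.120262) ; Y_{2,2}(Ω₂) = (-0.011756, -0.011178) ; Δ = (0.002794, 0.005349)
Accumulated sum (-0.198789, 0.000000); after 4π/(2l+1) scaling, (-0.499611, 0.000000) ⇒ P_2 = -0.499611

-0.499611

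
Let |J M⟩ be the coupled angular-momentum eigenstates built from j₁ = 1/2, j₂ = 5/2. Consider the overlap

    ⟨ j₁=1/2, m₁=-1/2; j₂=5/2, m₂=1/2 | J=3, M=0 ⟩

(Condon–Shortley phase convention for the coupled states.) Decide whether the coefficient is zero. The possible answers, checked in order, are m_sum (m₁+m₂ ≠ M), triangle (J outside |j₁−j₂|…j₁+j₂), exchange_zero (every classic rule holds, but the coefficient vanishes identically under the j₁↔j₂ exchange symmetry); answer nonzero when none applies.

nonzero

m-sum: m₁+m₂ = -1/2+1/2 = 0, M = 0  ✓
triangle: |j₁−j₂| = 2 ≤ J = 3 ≤ j₁+j₂ = 3  ✓
exchange: j₁≠j₂ or m₁≠m₂ — the exchange symmetry imposes no constraint here
value check: CG = +√(1/2) = +0.707107 ≠ 0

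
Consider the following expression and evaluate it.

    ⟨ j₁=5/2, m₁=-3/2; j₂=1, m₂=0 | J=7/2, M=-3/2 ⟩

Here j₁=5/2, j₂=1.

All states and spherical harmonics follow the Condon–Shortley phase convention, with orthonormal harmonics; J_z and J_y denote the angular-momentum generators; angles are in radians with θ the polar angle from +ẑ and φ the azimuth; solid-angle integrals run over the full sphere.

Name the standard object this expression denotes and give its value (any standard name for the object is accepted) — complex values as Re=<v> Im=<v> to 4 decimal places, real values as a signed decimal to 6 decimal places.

This is a Clebsch–Gordan (vector-coupling) coefficient.
triangle: 0!·5!·2!/8! = 240/40320
(j±m)!: 1!·4!·1!·1!·2!·5! = 5760
prefactor² = (2J+1)·Δ·N² = 1920/7
  k=0: +1/(0!·0!·4!·1!·1!·1!) = 1/24
Σ = 1/24  ⇒  CG² = 1920/7·(1/24)² = 10/21
CG = +√(10/21) = +0.690066

Clebsch–Gordan coefficient, +√(10/21) ≈ +0.690066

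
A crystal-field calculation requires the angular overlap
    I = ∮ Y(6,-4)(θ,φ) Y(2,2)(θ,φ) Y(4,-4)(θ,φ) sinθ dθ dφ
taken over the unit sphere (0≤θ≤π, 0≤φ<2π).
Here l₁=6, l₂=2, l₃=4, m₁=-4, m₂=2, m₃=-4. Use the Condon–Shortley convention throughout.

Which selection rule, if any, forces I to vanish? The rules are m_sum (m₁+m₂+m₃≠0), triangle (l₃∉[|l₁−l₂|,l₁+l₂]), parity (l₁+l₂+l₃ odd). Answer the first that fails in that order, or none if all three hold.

m_sum

Σmᵢ = -6  ✗
l₃∈[|l₁−l₂|,l₁+l₂]=[4,8], have l₃=4
Σlᵢ = 12 ⇒ even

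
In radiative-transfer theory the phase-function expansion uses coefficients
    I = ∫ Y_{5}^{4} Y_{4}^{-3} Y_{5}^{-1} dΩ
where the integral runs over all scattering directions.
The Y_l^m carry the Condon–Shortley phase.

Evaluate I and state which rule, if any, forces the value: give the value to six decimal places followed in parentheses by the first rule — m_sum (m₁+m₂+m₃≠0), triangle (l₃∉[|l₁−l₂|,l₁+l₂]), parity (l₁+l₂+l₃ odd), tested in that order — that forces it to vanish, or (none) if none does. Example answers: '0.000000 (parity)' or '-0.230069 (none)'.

m-sum 0 ✓  L=14 even ✓  1≤5≤9 ✓
Π(2lᵢ+1) = 11×9×11 = 1089
triangle coeff Δ(5,4,5) = 1/3153150
Σ_t [0,4]: t=0:+1/69120 t=1:−1/1728 t=2:+1/576 t=3:−1/1728 t=4:+1/69120 = 7/11520
(3j)²=2/143 [(5 4 5; 0 0 0)], sign=-1
Σ_t [0,1]: t=0:+1/17280 t=1:−1/103680 = 1/20736
(3j)²=10/429 [(5 4 5; 4 -3 -1)], sign=+1
⇒ 4πI² = 60/169
I = (-1)√(60/169/(4π)) = -0.16808437
No selection rule forces the value: the integral is nonzero (none).

-0.168084 (none)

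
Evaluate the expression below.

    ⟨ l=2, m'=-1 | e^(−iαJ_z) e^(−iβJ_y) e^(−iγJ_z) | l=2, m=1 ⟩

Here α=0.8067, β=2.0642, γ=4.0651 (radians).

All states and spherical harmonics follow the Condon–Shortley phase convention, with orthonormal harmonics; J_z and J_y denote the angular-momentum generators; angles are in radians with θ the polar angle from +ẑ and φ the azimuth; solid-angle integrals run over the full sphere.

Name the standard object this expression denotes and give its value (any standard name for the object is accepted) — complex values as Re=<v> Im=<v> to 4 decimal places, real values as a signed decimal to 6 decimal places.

This is a Wigner D-matrix element — the rotation-matrix element ⟨l m'| R(α,β,γ) |l m⟩ in the angular-momentum basis.
First d^2_{-1,1}(β=2.0642), then the phase factors e^{-i(-1)α} and e^{-i(1)γ}:
Half-angle: c=0.513017, s=0.858378. N=√(1·6·6·1)=6.000000
The bounds max(0,m−m')=2 and min(l+m,l−m')=3 give 2 terms
  k=2: (−1)^0·6.0000/(2)·0.5130^2·0.8584^2 = +0.581759
  k=3: (−1)^1·6.0000/(6)·0.5130^0·0.8584^4 = -0.542894
d^2_{-1,1}(2.0642) = +0.581759 -0.542894 = +0.038865
Phases: e^{-i·(-1)·0.8067}=+0.691885+0.722008i, e^{-i·(1)·4.0651}=-0.603026+0.797722i ⇒ D=-0.038600+0.004529i

Wigner D-matrix element, Re=-0.0386 Im=0.0045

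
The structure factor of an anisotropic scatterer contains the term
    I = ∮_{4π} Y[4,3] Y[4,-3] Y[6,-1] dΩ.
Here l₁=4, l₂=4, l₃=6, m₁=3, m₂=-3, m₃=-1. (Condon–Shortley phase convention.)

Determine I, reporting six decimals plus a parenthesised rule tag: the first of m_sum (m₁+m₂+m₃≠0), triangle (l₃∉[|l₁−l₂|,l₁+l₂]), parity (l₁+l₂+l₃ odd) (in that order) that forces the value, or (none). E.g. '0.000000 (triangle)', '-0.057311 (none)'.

m-sum = 3 − 3 − 1 = -1 ≠ 0 ⇒ I = 0

0.000000 (m_sum)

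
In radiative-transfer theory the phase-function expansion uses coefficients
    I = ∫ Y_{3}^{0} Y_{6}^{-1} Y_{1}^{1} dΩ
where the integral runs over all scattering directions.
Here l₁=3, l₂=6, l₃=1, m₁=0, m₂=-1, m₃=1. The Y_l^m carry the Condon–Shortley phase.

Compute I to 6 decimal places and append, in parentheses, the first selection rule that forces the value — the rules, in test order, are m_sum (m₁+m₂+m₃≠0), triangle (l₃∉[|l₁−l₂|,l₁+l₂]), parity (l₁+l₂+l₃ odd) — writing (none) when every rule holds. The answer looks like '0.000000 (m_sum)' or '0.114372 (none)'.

|3−6|≤1≤3+6 violated ⇒ I = 0

0.000000 (triangle)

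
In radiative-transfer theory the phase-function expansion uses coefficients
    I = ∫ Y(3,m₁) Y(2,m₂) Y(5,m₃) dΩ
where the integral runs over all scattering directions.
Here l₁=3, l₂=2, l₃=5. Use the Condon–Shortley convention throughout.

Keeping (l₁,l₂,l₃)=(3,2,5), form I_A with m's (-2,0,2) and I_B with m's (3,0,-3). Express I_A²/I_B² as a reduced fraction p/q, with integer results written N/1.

Same 3,2,5: normalisation and zero-m 3j drop out of the ratio.
A: Δ: 0! 6! 4! / 11! → 1/2310; sum: t=0:+1/480 = 1/480; 3j²(3 2 5; -2 0 2) = Δ·Π!·Σ² = 3/110  (sign -1)
B: Δ: 0! 6! 4! / 11! → 1/2310; sum: t=0:+1/2880 = 1/2880; 3j²(3 2 5; 3 0 -3) = Δ·Π!·Σ² = 2/165  (sign +1)
I_A²/I_B² = (3/110)/(2/165) = 9/4

9/4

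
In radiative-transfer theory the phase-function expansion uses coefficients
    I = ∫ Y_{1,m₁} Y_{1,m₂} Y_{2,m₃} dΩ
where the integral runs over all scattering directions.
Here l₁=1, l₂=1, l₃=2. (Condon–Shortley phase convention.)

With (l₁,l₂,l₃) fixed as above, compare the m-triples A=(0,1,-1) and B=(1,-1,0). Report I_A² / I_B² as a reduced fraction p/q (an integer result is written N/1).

3/1

Same 1,1,2: normalisation and zero-m 3j drop out of the ratio.
A: Δ: 0! 2! 2! / 5! → 1/30; sum: t=0:+1/2 = 1/2; 3j²(1 1 2; 0 1 -1) = Δ·Π!·Σ² = 1/10  (sign -1)
B: Δ: 0! 2! 2! / 5! → 1/30; sum: t=0:+1/4 = 1/4; 3j²(1 1 2; 1 -1 0) = Δ·Π!·Σ² = 1/30  (sign +1)
I_A²/I_B² = (1/10)/(1/30) = 3/1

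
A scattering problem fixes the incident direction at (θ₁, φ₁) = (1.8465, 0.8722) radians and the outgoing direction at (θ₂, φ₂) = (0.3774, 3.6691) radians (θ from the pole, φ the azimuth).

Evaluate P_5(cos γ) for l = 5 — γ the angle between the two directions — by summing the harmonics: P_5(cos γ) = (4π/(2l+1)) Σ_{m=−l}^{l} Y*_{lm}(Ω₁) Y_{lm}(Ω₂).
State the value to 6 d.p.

Term-by-term m-sum for l=5 (normalisation 4π/11 = 1.142397):
  m=-5: (-0.131783-0.359470i) × (+0.002762+0.001523i) = +0.000184-0.001193i  (running Σ = +0.000184-0.001193i)
  m=-4: (+0.322084+0.116552i) × (-0.012919-0.021590i) = -0.001645-0.008460i  (running Σ = -0.001461-0.009653i)
  m=-3: (+0.088824-0.051448i) × (+0.001376+0.117326i) = +0.006158+0.010351i  (running Σ = +0.004697+0.000697i)
  m=-2: (-0.057382+0.327208i) × (+0.168055-0.296407i) = +0.087343+0.071997i  (running Σ = +0.092041+0.072695i)
  m=-1: (+0.015429+0.018370i) × (-0.467582+0.272401i) = -0.012218-0.004387i  (running Σ = +0.079822+0.068308i)
  m=0: (-0.323415-0.000000i) × (+0.169298+0.000000i) = -0.054753-0.000000i  (running Σ = +0.025069+0.068308i)
  m=1: (-0.015429+0.018370i) × (+0.467582+0.272401i) = -0.012218+0.004387i  (running Σ = +0.012851+0.072695i)
  m=2: (-0.057382-0.327208i) × (+0.168055+0.296407i) = +0.087343-0.071997i  (running Σ = +0.100194+0.000697i)
  m=3: (-0.088824-0.051448i) × (-0.001376+0.117326i) = +0.006158-0.010351i  (running Σ = +0.106352-0.009653i)
  m=4: (+0.322084-0.116552i) × (-0.012919+0.021590i) = -0.001645+0.008460i  (running Σ = +0.104708-0.001193i)
  m=5: (+0.131783-0.359470i) × (-0.002762+0.001523i) = +0.000184+0.001193i  (running Σ = +0.104891+0.000000i)
Accumulated sum +0.104891+0.000000i; after 4π/(2l+1) scaling, +0.119827+0.000000i ⇒ P_5 = 0.119827

0.119827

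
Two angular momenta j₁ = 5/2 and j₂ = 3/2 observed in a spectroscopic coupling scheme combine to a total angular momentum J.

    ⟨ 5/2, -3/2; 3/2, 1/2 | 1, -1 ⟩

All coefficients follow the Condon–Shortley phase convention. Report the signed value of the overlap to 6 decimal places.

√[3·3!2!0!/6! · 1!4!2!1!0!2!] = √(24/5)
  +(−1)^2/∏(2,1,2,0,0,0)! = 1/4  (running 1/4)
⟨..|..⟩ = √(24/5)·(1/4) = +0.547723

+0.547723  (= +√(3/10))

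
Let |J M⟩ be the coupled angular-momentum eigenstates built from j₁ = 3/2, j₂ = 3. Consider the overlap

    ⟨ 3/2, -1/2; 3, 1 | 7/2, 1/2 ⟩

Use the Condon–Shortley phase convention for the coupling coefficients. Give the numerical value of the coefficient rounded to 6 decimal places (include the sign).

j₁+j₂−J=1  J+j₁−j₂=2  J−j₁+j₂=5  j₁+j₂+J+1=9
(j₁±m₁, j₂±m₂, J±M) = (1,2,4,2,4,3)
P² = 512/7
sum k=0..1:
  [0] +1/48 = 1/48
  [1] −1/12 = -1/12
S = -1/16
C² = P²·S² = 2/7 ; C = -0.534522

-0.534522  (= −√(2/7))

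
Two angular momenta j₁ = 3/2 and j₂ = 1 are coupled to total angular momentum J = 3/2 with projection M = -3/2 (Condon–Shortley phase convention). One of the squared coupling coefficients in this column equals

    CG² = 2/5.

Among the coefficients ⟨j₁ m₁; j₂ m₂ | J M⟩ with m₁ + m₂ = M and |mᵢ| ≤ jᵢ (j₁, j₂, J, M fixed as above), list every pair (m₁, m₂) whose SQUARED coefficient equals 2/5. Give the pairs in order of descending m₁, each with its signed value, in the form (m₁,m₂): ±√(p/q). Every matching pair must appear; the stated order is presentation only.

(-1/2,-1): +√(2/5)

Admissible pairs with m₁+m₂ = M = -3/2: (-3/2,0), (-1/2,-1)
  (m₁,m₂)=(-1/2,-1): CG² = 2/5, CG = +√(2/5)   ← matches the target
  (m₁,m₂)=(-3/2,0): CG² = 3/5, CG = −√(3/5)
Pairs with CG² = 2/5: (-1/2,-1): +√(2/5)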